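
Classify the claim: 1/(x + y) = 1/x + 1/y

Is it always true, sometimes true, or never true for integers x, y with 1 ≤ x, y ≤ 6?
The claim fails for every pair in the range. For instance at (x, y) = (4, 5): LHS = 1/9, RHS = 9/20.

Answer: Never true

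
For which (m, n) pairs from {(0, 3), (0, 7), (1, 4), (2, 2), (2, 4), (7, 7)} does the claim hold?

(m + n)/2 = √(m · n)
(2, 2), (7, 7)

Testing each pair:
(0, 3): LHS = 3/2, RHS = 0 → fails
(0, 7): LHS = 7/2, RHS = 0 → fails
(1, 4): LHS = 5/2, RHS = 2 → fails
(2, 2): LHS = 2, RHS = 2 → holds
(2, 4): LHS = 3, RHS = 2·√(2) ≈ 2.828 → fails
(7, 7): LHS = 7, RHS = 7 → holds

2 of 6 pairs satisfy the claim.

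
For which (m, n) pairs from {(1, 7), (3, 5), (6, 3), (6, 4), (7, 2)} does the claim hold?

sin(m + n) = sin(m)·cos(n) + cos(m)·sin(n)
All pairs

Testing each pair:
(1, 7): LHS = sin(8) ≈ 0.9894, RHS = sin(7)·cos(1) + sin(1)·cos(7) ≈ 0.9894 → holds
(3, 5): LHS = sin(8) ≈ 0.9894, RHS = sin(3)·cos(5) + sin(5)·cos(3) ≈ 0.9894 → holds
(6, 3): LHS = sin(9) ≈ 0.4121, RHS = sin(3)·cos(6) + sin(6)·cos(3) ≈ 0.4121 → holds
(6, 4): LHS = sin(10) ≈ -0.544, RHS = sin(4)·cos(6) + sin(6)·cos(4) ≈ -0.544 → holds
(7, 2): LHS = sin(9) ≈ 0.4121, RHS = sin(7)·cos(2) + sin(2)·cos(7) ≈ 0.4121 → holds

Every pair satisfies the claim.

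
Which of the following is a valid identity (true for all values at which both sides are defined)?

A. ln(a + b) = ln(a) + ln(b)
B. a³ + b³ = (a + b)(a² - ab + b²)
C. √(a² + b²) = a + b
A: fails at (3, 5) — LHS = ln(8) ≈ 2.079, RHS = ln(3) + ln(5) ≈ 2.708.
B: holds — e.g. at (2, 5), both sides equal 133.
C: fails at (3, 3) — LHS = 3·√(2) ≈ 4.243, RHS = 6.

Answer: B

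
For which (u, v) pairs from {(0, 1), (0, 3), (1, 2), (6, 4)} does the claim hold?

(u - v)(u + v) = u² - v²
Testing each pair:
(0, 1): LHS = -1, RHS = -1 → holds
(0, 3): LHS = -9, RHS = -9 → holds
(1, 2): LHS = -3, RHS = -3 → holds
(6, 4): LHS = 20, RHS = 20 → holds

Every pair satisfies the claim.

Answer: All pairs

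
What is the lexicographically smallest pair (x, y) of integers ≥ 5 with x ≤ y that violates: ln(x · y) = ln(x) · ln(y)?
Substituting (5, 5) into the claim:
LHS = ln(5 · 5) = ln(25) ≈ 3.219
RHS = ln(5) · ln(5) = ln(5)² ≈ 2.59

Since LHS ≠ RHS, this pair disproves the claim, and no lexicographically smaller pair (x ≤ y, integers ≥ 5) does.

For instance (7, 9) is also a counterexample (LHS = ln(63) ≈ 4.143, RHS = ln(7)·ln(9) ≈ 4.276), but it's lexicographically larger.

Answer: (x, y) = (5, 5)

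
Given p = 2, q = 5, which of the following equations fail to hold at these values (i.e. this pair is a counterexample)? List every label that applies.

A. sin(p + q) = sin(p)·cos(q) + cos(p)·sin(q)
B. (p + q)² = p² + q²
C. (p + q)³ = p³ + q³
B, C

Evaluating each claim at the given values:
A. LHS = sin(7) ≈ 0.657, RHS = sin(2)·cos(5) + sin(5)·cos(2) ≈ 0.657 → holds here (LHS = RHS)
B. LHS = 49, RHS = 29 → fails here (LHS ≠ RHS)
C. LHS = 343, RHS = 133 → fails here (LHS ≠ RHS)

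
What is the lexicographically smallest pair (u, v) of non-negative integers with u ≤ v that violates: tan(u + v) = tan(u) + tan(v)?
At (0, 0): both sides equal 0, so it holds there.
At (0, 3): both sides equal tan(3) ≈ -0.1425, so it holds there.

Substituting (1, 1) into the claim:
LHS = tan(1 + 1) = tan(2) ≈ -2.185
RHS = tan(1) + tan(1) = 2·tan(1) ≈ 3.115

Since LHS ≠ RHS, this pair disproves the claim, and no lexicographically smaller pair (u ≤ v, non-negative integers) does.

For instance (3, 3) is also a counterexample (LHS = tan(6) ≈ -0.291, RHS = 2·tan(3) ≈ -0.2851), but it's lexicographically larger.

Answer: (u, v) = (1, 1)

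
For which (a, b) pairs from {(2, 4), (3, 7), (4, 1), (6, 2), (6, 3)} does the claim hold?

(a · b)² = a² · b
(4, 1)

Testing each pair:
(2, 4): LHS = 64, RHS = 16 → fails
(3, 7): LHS = 441, RHS = 63 → fails
(4, 1): LHS = 16, RHS = 16 → holds
(6, 2): LHS = 144, RHS = 72 → fails
(6, 3): LHS = 324, RHS = 108 → fails

1 of 5 pairs satisfies the claim.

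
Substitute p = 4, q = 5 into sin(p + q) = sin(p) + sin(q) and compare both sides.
LHS = sin(4 + 5) = sin(9) ≈ 0.4121
RHS = sin(4) + sin(5) ≈ -1.716

LHS ≠ RHS (they differ by about 2.128), so the equation does not hold here.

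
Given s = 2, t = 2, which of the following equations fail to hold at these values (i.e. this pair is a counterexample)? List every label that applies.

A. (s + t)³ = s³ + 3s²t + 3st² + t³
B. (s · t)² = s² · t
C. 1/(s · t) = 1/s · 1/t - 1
Evaluating each claim at the given values:
A. LHS = 64, RHS = 64 → holds here (LHS = RHS)
B. LHS = 16, RHS = 8 → fails here (LHS ≠ RHS)
C. LHS = 1/4, RHS = -3/4 → fails here (LHS ≠ RHS)

Answer: B, C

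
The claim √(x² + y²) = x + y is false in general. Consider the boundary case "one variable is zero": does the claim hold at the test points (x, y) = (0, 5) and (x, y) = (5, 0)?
Yes, holds at both test points

At (0, 5): LHS = 5, RHS = 5 → equal
At (5, 0): LHS = 5, RHS = 5 → equal

So the claim does hold at both of these boundary points, even though it is not an identity.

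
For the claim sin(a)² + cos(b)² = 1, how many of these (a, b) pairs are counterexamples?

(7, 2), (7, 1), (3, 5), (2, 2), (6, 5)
Testing each pair:
(7, 2): LHS = cos(2)² + sin(7)² ≈ 0.6048, RHS = 1 → counterexample
(7, 1): LHS = cos(1)² + sin(7)² ≈ 0.7236, RHS = 1 → counterexample
(3, 5): LHS = sin(3)² + cos(5)² ≈ 0.1004, RHS = 1 → counterexample
(2, 2): LHS = cos(2)² + sin(2)² = 1, RHS = 1 → satisfies claim
(6, 5): LHS = sin(6)² + cos(5)² ≈ 0.1585, RHS = 1 → counterexample

That makes 4 counterexamples.

Answer: 4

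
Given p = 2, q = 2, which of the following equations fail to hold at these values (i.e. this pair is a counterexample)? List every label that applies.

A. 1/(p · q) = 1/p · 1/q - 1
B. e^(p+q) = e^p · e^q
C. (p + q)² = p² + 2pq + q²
Evaluating each claim at the given values:
A. LHS = 1/4, RHS = -3/4 → fails here (LHS ≠ RHS)
B. LHS = e^4 ≈ 54.6, RHS = e^4 ≈ 54.6 → holds here (LHS = RHS)
C. LHS = 16, RHS = 16 → holds here (LHS = RHS)

Answer: A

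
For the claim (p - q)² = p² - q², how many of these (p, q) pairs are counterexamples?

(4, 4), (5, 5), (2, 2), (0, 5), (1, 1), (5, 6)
2

Testing each pair:
(4, 4): LHS = 0, RHS = 0 → satisfies claim
(5, 5): LHS = 0, RHS = 0 → satisfies claim
(2, 2): LHS = 0, RHS = 0 → satisfies claim
(0, 5): LHS = 25, RHS = -25 → counterexample
(1, 1): LHS = 0, RHS = 0 → satisfies claim
(5, 6): LHS = 1, RHS = -11 → counterexample

That makes 2 counterexamples.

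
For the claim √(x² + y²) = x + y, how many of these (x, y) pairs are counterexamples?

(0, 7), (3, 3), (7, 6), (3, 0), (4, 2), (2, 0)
Testing each pair:
(0, 7): LHS = 7, RHS = 7 → satisfies claim
(3, 3): LHS = 3·√(2) ≈ 4.243, RHS = 6 → counterexample
(7, 6): LHS = √(85) ≈ 9.22, RHS = 13 → counterexample
(3, 0): LHS = 3, RHS = 3 → satisfies claim
(4, 2): LHS = 2·√(5) ≈ 4.472, RHS = 6 → counterexample
(2, 0): LHS = 2, RHS = 2 → satisfies claim

That makes 3 counterexamples.

Answer: 3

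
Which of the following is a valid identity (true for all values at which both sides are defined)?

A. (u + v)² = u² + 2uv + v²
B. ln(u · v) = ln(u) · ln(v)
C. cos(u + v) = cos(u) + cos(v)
A

A: holds — e.g. at (4, 4), both sides equal 64.
B: fails at (1, 2) — LHS = ln(2) ≈ 0.6931, RHS = 0.
C: fails at (5, 8) — LHS = cos(13) ≈ 0.9074, RHS = cos(8) + cos(5) ≈ 0.1382.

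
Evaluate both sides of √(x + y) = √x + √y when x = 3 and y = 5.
LHS = √(3 + 5) = 2·√(2) ≈ 2.828
RHS = √3 + √5 = √(3) + √(5) ≈ 3.968

LHS ≠ RHS (they differ by about 1.14), so the equation does not hold here.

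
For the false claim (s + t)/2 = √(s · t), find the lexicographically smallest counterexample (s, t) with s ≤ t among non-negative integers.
Substituting (0, 1) into the claim:
LHS = (0 + 1)/2 = 1/2
RHS = √(0 · 1) = 0

Since LHS ≠ RHS, this pair disproves the claim, and no lexicographically smaller pair (s ≤ t, non-negative integers) does.

For instance (5, 6) is also a counterexample (LHS = 11/2, RHS = √(30) ≈ 5.477), but it's lexicographically larger.

Answer: (s, t) = (0, 1)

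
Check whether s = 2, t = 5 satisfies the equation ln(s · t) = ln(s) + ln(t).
Substituting s = 2, t = 5:

LHS = ln(2 · 5) = ln(10) ≈ 2.303
RHS = ln(2) + ln(5) ≈ 2.303

LHS = RHS, so the equation holds at this point.

Answer: Holds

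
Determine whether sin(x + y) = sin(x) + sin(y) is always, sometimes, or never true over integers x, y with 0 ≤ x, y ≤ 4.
Sometimes true

It holds at (x, y) = (0, 0) (both sides equal 0), but fails at (x, y) = (1, 2) (LHS = sin(3) ≈ 0.1411, RHS = sin(1) + sin(2) ≈ 1.751).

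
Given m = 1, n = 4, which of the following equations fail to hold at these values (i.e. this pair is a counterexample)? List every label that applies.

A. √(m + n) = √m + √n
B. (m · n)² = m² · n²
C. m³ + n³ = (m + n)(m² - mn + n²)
Evaluating each claim at the given values:
A. LHS = √(5) ≈ 2.236, RHS = 3 → fails here (LHS ≠ RHS)
B. LHS = 16, RHS = 16 → holds here (LHS = RHS)
C. LHS = 65, RHS = 65 → holds here (LHS = RHS)

Answer: A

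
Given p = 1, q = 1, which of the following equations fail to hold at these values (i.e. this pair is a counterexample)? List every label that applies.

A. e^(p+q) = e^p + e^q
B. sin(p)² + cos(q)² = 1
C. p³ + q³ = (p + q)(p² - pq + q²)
A

Evaluating each claim at the given values:
A. LHS = e^2 ≈ 7.389, RHS = 2·e ≈ 5.437 → fails here (LHS ≠ RHS)
B. LHS = cos(1)² + sin(1)² = 1, RHS = 1 → holds here (LHS = RHS)
C. LHS = 2, RHS = 2 → holds here (LHS = RHS)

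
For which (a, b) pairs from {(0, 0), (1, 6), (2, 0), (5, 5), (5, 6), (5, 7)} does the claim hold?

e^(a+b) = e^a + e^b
Testing each pair:
(0, 0): LHS = 1, RHS = 2 → fails
(1, 6): LHS = e^7 ≈ 1097, RHS = e + e^6 ≈ 406.1 → fails
(2, 0): LHS = e^2 ≈ 7.389, RHS = 1 + e^2 ≈ 8.389 → fails
(5, 5): LHS = e^10 ≈ 22026.5, RHS = 2·e^5 ≈ 296.8 → fails
(5, 6): LHS = e^11 ≈ 59874.1, RHS = e^5 + e^6 ≈ 551.8 → fails
(5, 7): LHS = e^12 ≈ 162754.8, RHS = e^5 + e^7 ≈ 1245 → fails

No pair satisfies the claim.

Answer: None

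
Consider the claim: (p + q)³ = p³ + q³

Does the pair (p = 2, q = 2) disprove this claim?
Yes

Substituting p = 2, q = 2:
LHS = (2 + 2)³ = 64
RHS = 2³ + 2³ = 16

Since LHS ≠ RHS, this pair disproves the claim.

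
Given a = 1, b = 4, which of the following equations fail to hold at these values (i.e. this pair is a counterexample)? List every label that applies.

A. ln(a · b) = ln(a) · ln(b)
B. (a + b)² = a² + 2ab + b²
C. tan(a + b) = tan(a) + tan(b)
A, C

Evaluating each claim at the given values:
A. LHS = ln(4) ≈ 1.386, RHS = 0 → fails here (LHS ≠ RHS)
B. LHS = 25, RHS = 25 → holds here (LHS = RHS)
C. LHS = tan(5) ≈ -3.381, RHS = tan(4) + tan(1) ≈ 2.715 → fails here (LHS ≠ RHS)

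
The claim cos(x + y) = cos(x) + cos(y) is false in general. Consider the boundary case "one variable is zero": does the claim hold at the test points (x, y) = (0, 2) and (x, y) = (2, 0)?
At (0, 2): LHS = cos(2) ≈ -0.4161 ≠ RHS = cos(2) + 1 ≈ 0.5839
At (2, 0): LHS = cos(2) ≈ -0.4161 ≠ RHS = cos(2) + 1 ≈ 0.5839

Answer: No, fails at both test points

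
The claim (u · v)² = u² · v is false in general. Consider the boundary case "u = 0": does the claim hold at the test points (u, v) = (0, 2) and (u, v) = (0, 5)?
At (0, 2): LHS = 0, RHS = 0 → equal
At (0, 5): LHS = 0, RHS = 0 → equal

So the claim does hold at both of these boundary points, even though it is not an identity.

Answer: Yes, holds at both test points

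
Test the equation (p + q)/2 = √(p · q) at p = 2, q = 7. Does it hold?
Substituting p = 2, q = 7:

LHS = (2 + 7)/2 = 9/2
RHS = √(2 · 7) = √(14) ≈ 3.742

LHS ≠ RHS, so the equation does not hold at this point.

Answer: Fails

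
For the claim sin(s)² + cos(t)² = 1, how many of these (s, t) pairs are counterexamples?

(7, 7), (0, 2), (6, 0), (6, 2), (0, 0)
3

Testing each pair:
(7, 7): LHS = sin(7)² + cos(7)² = 1, RHS = 1 → satisfies claim
(0, 2): LHS = cos(2)² ≈ 0.1732, RHS = 1 → counterexample
(6, 0): LHS = sin(6)² + 1 ≈ 1.078, RHS = 1 → counterexample
(6, 2): LHS = sin(6)² + cos(2)² ≈ 0.2513, RHS = 1 → counterexample
(0, 0): LHS = 1, RHS = 1 → satisfies claim

That makes 3 counterexamples.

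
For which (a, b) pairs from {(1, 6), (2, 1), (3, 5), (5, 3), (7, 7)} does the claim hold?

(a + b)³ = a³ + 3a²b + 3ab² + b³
Testing each pair:
(1, 6): LHS = 343, RHS = 343 → holds
(2, 1): LHS = 27, RHS = 27 → holds
(3, 5): LHS = 512, RHS = 512 → holds
(5, 3): LHS = 512, RHS = 512 → holds
(7, 7): LHS = 2744, RHS = 2744 → holds

Every pair satisfies the claim.

Answer: All pairs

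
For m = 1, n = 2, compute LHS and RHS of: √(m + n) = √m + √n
LHS = √(1 + 2) = √(3) ≈ 1.732
RHS = √1 + √2 = 1 + √(2) ≈ 2.414

LHS ≠ RHS (they differ by about 0.6822), so the equation does not hold here.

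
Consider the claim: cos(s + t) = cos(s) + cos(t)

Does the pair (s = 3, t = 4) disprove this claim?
Yes

Substituting s = 3, t = 4:
LHS = cos(3 + 4) = cos(7) ≈ 0.7539
RHS = cos(3) + cos(4) ≈ -1.644

Since LHS ≠ RHS, this pair disproves the claim.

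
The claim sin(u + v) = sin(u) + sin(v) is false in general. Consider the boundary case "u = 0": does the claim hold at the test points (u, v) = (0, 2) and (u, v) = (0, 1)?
At (0, 2): LHS = sin(2) ≈ 0.9093, RHS = sin(2) ≈ 0.9093 → equal
At (0, 1): LHS = sin(1) ≈ 0.8415, RHS = sin(1) ≈ 0.8415 → equal

So the claim does hold at both of these boundary points, even though it is not an identity.

Answer: Yes, holds at both test points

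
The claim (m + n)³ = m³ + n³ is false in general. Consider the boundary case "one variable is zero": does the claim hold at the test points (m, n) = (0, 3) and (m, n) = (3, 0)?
At (0, 3): LHS = 27, RHS = 27 → equal
At (3, 0): LHS = 27, RHS = 27 → equal

So the claim does hold at both of these boundary points, even though it is not an identity.

Answer: Yes, holds at both test points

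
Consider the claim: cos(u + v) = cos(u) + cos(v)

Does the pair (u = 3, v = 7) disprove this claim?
Yes

Substituting u = 3, v = 7:
LHS = cos(3 + 7) = cos(10) ≈ -0.8391
RHS = cos(3) + cos(7) ≈ -0.2361

Since LHS ≠ RHS, this pair disproves the claim.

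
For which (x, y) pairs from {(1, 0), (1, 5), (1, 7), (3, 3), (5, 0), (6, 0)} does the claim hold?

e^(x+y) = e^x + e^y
Testing each pair:
(1, 0): LHS = e ≈ 2.718, RHS = 1 + e ≈ 3.718 → fails
(1, 5): LHS = e^6 ≈ 403.4, RHS = e + e^5 ≈ 151.1 → fails
(1, 7): LHS = e^8 ≈ 2981, RHS = e + e^7 ≈ 1099 → fails
(3, 3): LHS = e^6 ≈ 403.4, RHS = 2·e^3 ≈ 40.17 → fails
(5, 0): LHS = e^5 ≈ 148.4, RHS = 1 + e^5 ≈ 149.4 → fails
(6, 0): LHS = e^6 ≈ 403.4, RHS = 1 + e^6 ≈ 404.4 → fails

No pair satisfies the claim.

Answer: None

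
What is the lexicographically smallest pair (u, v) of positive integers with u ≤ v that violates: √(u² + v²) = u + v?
Substituting (1, 1) into the claim:
LHS = √(1² + 1²) = √(2) ≈ 1.414
RHS = 1 + 1 = 2

Since LHS ≠ RHS, this pair disproves the claim, and no lexicographically smaller pair (u ≤ v, positive integers) does.

For instance (4, 5) is also a counterexample (LHS = √(41) ≈ 6.403, RHS = 9), but it's lexicographically larger.

Answer: (u, v) = (1, 1)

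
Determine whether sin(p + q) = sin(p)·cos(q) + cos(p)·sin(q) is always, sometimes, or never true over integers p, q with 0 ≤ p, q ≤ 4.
The identity holds for every pair in the range. For instance at (p, q) = (4, 2): both sides equal sin(6) ≈ -0.2794.

Answer: Always true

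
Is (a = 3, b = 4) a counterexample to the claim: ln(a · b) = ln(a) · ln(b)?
Yes

Substituting a = 3, b = 4:
LHS = ln(3 · 4) = ln(12) ≈ 2.485
RHS = ln(3) · ln(4) ≈ 1.523

Since LHS ≠ RHS, this pair disproves the claim.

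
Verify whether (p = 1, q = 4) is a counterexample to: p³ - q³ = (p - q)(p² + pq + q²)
Substituting p = 1, q = 4:
LHS = 1³ - 4³ = -63
RHS = (1 - 4)(1² + 1·4 + 4²) = -63

The sides agree, so this pair does not disprove the claim.

Answer: No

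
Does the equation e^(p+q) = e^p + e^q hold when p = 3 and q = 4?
Fails

Substituting p = 3, q = 4:

LHS = e^(3+4) = e^7 ≈ 1097
RHS = e^3 + e^4 ≈ 74.68

LHS ≠ RHS, so the equation does not hold at this point.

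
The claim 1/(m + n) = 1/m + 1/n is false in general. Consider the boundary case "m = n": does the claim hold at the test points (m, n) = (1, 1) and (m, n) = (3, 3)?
At (1, 1): LHS = 1/2 ≠ RHS = 2
At (3, 3): LHS = 1/6 ≠ RHS = 2/3

Answer: No, fails at both test points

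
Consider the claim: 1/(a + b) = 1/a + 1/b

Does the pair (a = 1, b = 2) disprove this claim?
Yes

Substituting a = 1, b = 2:
LHS = 1/(1 + 2) = 1/3
RHS = 1/1 + 1/2 = 3/2

Since LHS ≠ RHS, this pair disproves the claim.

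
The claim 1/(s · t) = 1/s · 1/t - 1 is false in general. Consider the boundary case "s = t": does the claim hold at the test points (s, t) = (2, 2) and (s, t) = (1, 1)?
At (2, 2): LHS = 1/4 ≠ RHS = -3/4
At (1, 1): LHS = 1 ≠ RHS = 0

Answer: No, fails at both test points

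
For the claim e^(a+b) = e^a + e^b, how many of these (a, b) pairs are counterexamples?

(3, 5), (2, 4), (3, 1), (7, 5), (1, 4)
5

Testing each pair:
(3, 5): LHS = e^8 ≈ 2981, RHS = e^3 + e^5 ≈ 168.5 → counterexample
(2, 4): LHS = e^6 ≈ 403.4, RHS = e^2 + e^4 ≈ 61.99 → counterexample
(3, 1): LHS = e^4 ≈ 54.6, RHS = e + e^3 ≈ 22.8 → counterexample
(7, 5): LHS = e^12 ≈ 162754.8, RHS = e^5 + e^7 ≈ 1245 → counterexample
(1, 4): LHS = e^5 ≈ 148.4, RHS = e + e^4 ≈ 57.32 → counterexample

That makes 5 counterexamples.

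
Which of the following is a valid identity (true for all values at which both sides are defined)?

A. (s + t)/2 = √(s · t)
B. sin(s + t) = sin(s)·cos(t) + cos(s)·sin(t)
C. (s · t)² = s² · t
B

A: fails at (2, 5) — LHS = 7/2, RHS = √(10) ≈ 3.162.
B: holds — e.g. at (6, 7), both sides equal sin(13) ≈ 0.4202.
C: fails at (3, 5) — LHS = 225, RHS = 45.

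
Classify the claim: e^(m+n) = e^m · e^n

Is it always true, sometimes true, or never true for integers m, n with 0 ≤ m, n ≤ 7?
The identity holds for every pair in the range. For instance at (m, n) = (5, 5): both sides equal e^10 ≈ 22026.5.

Answer: Always true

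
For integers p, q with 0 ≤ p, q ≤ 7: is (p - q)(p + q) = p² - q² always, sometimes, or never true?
Always true

The identity holds for every pair in the range. For instance at (p, q) = (1, 7): both sides equal -48.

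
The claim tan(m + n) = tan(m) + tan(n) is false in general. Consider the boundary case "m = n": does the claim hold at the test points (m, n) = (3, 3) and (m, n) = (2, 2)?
At (3, 3): LHS = tan(6) ≈ -0.291 ≠ RHS = 2·tan(3) ≈ -0.2851
At (2, 2): LHS = tan(4) ≈ 1.158 ≠ RHS = 2·tan(2) ≈ -4.37

Answer: No, fails at both test points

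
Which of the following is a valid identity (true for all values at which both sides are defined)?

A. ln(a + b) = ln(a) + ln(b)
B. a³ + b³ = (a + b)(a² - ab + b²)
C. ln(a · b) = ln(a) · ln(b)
B

A: fails at (1, 3) — LHS = ln(4) ≈ 1.386, RHS = ln(3) ≈ 1.099.
B: holds — e.g. at (1, 3), both sides equal 28.
C: fails at (1, 2) — LHS = ln(2) ≈ 0.6931, RHS = 0.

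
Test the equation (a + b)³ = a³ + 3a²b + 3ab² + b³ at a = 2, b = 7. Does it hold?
Substituting a = 2, b = 7:

LHS = (2 + 7)³ = 729
RHS = 2³ + 3·2²·7 + 3·2·7² + 7³ = 729

LHS = RHS, so the equation holds at this point.

Answer: Holds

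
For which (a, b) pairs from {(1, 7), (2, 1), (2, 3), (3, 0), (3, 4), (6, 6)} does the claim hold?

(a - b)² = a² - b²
Testing each pair:
(1, 7): LHS = 36, RHS = -48 → fails
(2, 1): LHS = 1, RHS = 3 → fails
(2, 3): LHS = 1, RHS = -5 → fails
(3, 0): LHS = 9, RHS = 9 → holds
(3, 4): LHS = 1, RHS = -7 → fails
(6, 6): LHS = 0, RHS = 0 → holds

2 of 6 pairs satisfy the claim.

Answer: (3, 0), (6, 6)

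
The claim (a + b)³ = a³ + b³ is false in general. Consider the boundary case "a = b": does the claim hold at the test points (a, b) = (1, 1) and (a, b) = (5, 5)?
At (1, 1): LHS = 8 ≠ RHS = 2
At (5, 5): LHS = 1000 ≠ RHS = 250

Answer: No, fails at both test points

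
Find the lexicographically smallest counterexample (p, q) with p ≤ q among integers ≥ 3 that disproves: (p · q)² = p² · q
(p, q) = (3, 3)

Substituting (3, 3) into the claim:
LHS = (3 · 3)² = 81
RHS = 3² · 3 = 27

Since LHS ≠ RHS, this pair disproves the claim, and no lexicographically smaller pair (p ≤ q, integers ≥ 3) does.

For instance (5, 8) is also a counterexample (LHS = 1600, RHS = 200), but it's lexicographically larger.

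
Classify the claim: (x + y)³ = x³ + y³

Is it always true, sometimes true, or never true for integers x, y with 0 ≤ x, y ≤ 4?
It holds at (x, y) = (3, 0) (both sides equal 27), but fails at (x, y) = (2, 1) (LHS = 27, RHS = 9).

Answer: Sometimes true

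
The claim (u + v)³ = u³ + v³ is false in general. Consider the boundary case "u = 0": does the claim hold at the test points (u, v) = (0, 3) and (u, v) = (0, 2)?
Yes, holds at both test points

At (0, 3): LHS = 27, RHS = 27 → equal
At (0, 2): LHS = 8, RHS = 8 → equal

So the claim does hold at both of these boundary points, even though it is not an identity.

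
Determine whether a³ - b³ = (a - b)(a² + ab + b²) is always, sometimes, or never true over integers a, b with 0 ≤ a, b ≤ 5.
The identity holds for every pair in the range. For instance at (a, b) = (4, 3): both sides equal 37.

Answer: Always true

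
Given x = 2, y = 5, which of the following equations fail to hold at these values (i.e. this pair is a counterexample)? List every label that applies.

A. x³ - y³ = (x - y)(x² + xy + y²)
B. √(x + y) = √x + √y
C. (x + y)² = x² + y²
Evaluating each claim at the given values:
A. LHS = -117, RHS = -117 → holds here (LHS = RHS)
B. LHS = √(7) ≈ 2.646, RHS = √(2) + √(5) ≈ 3.65 → fails here (LHS ≠ RHS)
C. LHS = 49, RHS = 29 → fails here (LHS ≠ RHS)

Answer: B, C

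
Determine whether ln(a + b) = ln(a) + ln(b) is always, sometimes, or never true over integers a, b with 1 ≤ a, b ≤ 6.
It holds at (a, b) = (2, 2) (both sides equal ln(4) ≈ 1.386), but fails at (a, b) = (5, 4) (LHS = ln(9) ≈ 2.197, RHS = ln(4) + ln(5) ≈ 2.996).

Answer: Sometimes true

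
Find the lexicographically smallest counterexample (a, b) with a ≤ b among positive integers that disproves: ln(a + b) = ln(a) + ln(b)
Substituting (1, 1) into the claim:
LHS = ln(1 + 1) = ln(2) ≈ 0.6931
RHS = ln(1) + ln(1) = 0

Since LHS ≠ RHS, this pair disproves the claim, and no lexicographically smaller pair (a ≤ b, positive integers) does.

For instance (1, 8) is also a counterexample (LHS = ln(9) ≈ 2.197, RHS = ln(8) ≈ 2.079), but it's lexicographically larger.

Answer: (a, b) = (1, 1)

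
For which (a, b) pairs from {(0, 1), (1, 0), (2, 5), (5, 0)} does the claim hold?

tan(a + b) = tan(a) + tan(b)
Testing each pair:
(0, 1): LHS = tan(1) ≈ 1.557, RHS = tan(1) ≈ 1.557 → holds
(1, 0): LHS = tan(1) ≈ 1.557, RHS = tan(1) ≈ 1.557 → holds
(2, 5): LHS = tan(7) ≈ 0.8714, RHS = tan(5) + tan(2) ≈ -5.566 → fails
(5, 0): LHS = tan(5) ≈ -3.381, RHS = tan(5) ≈ -3.381 → holds

3 of 4 pairs satisfy the claim.

Answer: (0, 1), (1, 0), (5, 0)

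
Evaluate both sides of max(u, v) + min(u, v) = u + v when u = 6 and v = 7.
LHS = max(6, 7) + min(6, 7) = 13
RHS = 6 + 7 = 13

LHS = RHS: the two sides agree.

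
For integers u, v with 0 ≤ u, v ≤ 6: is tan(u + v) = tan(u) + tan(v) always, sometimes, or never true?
It holds at (u, v) = (0, 4) (both sides equal tan(4) ≈ 1.158), but fails at (u, v) = (4, 4) (LHS = tan(8) ≈ -6.8, RHS = 2·tan(4) ≈ 2.316).

Answer: Sometimes true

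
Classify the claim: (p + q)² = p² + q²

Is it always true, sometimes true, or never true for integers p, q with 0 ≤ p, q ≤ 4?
It holds at (p, q) = (2, 0) (both sides equal 4), but fails at (p, q) = (4, 2) (LHS = 36, RHS = 20).

Answer: Sometimes true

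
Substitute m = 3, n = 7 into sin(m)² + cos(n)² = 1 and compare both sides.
LHS = sin(3)² + cos(7)² ≈ 0.5883
RHS = 1

LHS ≠ RHS (they differ by about 0.4117), so the equation does not hold here.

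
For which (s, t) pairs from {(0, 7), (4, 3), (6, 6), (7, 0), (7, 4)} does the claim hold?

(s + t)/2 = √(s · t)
Testing each pair:
(0, 7): LHS = 7/2, RHS = 0 → fails
(4, 3): LHS = 7/2, RHS = 2·√(3) ≈ 3.464 → fails
(6, 6): LHS = 6, RHS = 6 → holds
(7, 0): LHS = 7/2, RHS = 0 → fails
(7, 4): LHS = 11/2, RHS = 2·√(7) ≈ 5.292 → fails

1 of 5 pairs satisfies the claim.

Answer: (6, 6)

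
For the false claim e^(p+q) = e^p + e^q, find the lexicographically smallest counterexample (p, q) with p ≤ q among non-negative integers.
(p, q) = (0, 0)

Substituting (0, 0) into the claim:
LHS = e^(0+0) = 1
RHS = e^0 + e^0 = 2

Since LHS ≠ RHS, this pair disproves the claim, and no lexicographically smaller pair (p ≤ q, non-negative integers) does.

For instance (0, 5) is also a counterexample (LHS = e^5 ≈ 148.4, RHS = 1 + e^5 ≈ 149.4), but it's lexicographically larger.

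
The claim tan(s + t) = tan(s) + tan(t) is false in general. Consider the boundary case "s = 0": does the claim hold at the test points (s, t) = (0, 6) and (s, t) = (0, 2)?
At (0, 6): LHS = tan(6) ≈ -0.291, RHS = tan(6) ≈ -0.291 → equal
At (0, 2): LHS = tan(2) ≈ -2.185, RHS = tan(2) ≈ -2.185 → equal

So the claim does hold at both of these boundary points, even though it is not an identity.

Answer: Yes, holds at both test points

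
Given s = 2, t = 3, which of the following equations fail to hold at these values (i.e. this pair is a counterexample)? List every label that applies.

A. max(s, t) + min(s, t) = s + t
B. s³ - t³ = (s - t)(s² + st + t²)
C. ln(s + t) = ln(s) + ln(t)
Evaluating each claim at the given values:
A. LHS = 5, RHS = 5 → holds here (LHS = RHS)
B. LHS = -19, RHS = -19 → holds here (LHS = RHS)
C. LHS = ln(5) ≈ 1.609, RHS = ln(2) + ln(3) ≈ 1.792 → fails here (LHS ≠ RHS)

Answer: C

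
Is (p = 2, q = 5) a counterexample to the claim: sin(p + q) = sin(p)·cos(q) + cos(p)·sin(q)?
Substituting p = 2, q = 5:
LHS = sin(2 + 5) = sin(7) ≈ 0.657
RHS = sin(2)·cos(5) + cos(2)·sin(5) = sin(2)·cos(5) + sin(5)·cos(2) ≈ 0.657

The sides agree, so this pair does not disprove the claim.

Answer: No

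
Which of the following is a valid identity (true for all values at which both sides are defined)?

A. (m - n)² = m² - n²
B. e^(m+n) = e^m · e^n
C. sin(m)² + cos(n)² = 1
B

A: fails at (0, 1) — LHS = 1, RHS = -1.
B: holds — e.g. at (1, 1), both sides equal e^2 ≈ 7.389.
C: fails at (2, 4) — LHS = cos(4)² + sin(2)² ≈ 1.254, RHS = 1.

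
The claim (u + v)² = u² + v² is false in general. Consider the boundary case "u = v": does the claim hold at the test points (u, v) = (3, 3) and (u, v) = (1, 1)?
At (3, 3): LHS = 36 ≠ RHS = 18
At (1, 1): LHS = 4 ≠ RHS = 2

Answer: No, fails at both test points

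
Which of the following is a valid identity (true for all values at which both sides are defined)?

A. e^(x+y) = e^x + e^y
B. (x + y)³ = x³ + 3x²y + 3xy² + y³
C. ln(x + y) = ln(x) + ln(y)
B

A: fails at (4, 4) — LHS = e^8 ≈ 2981, RHS = 2·e^4 ≈ 109.2.
B: holds — e.g. at (2, 4), both sides equal 216.
C: fails at (1, 3) — LHS = ln(4) ≈ 1.386, RHS = ln(3) ≈ 1.099.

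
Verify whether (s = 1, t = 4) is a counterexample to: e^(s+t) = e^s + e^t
Yes

Substituting s = 1, t = 4:
LHS = e^(1+4) = e^5 ≈ 148.4
RHS = e^1 + e^4 = e + e^4 ≈ 57.32

Since LHS ≠ RHS, this pair disproves the claim.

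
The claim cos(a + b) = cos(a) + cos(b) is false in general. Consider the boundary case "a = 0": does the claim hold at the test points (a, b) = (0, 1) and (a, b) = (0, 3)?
No, fails at both test points

At (0, 1): LHS = cos(1) ≈ 0.5403 ≠ RHS = cos(1) + 1 ≈ 1.54
At (0, 3): LHS = cos(3) ≈ -0.99 ≠ RHS = cos(3) + 1 ≈ 0.01001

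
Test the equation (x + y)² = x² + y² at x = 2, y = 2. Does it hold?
Substituting x = 2, y = 2:

LHS = (2 + 2)² = 16
RHS = 2² + 2² = 8

LHS ≠ RHS, so the equation does not hold at this point.

Answer: Fails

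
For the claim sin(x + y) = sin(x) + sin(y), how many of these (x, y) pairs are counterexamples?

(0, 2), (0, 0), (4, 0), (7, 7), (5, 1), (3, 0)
2

Testing each pair:
(0, 2): LHS = sin(2) ≈ 0.9093, RHS = sin(2) ≈ 0.9093 → satisfies claim
(0, 0): LHS = 0, RHS = 0 → satisfies claim
(4, 0): LHS = sin(4) ≈ -0.7568, RHS = sin(4) ≈ -0.7568 → satisfies claim
(7, 7): LHS = sin(14) ≈ 0.9906, RHS = 2·sin(7) ≈ 1.314 → counterexample
(5, 1): LHS = sin(6) ≈ -0.2794, RHS = sin(5) + sin(1) ≈ -0.1175 → counterexample
(3, 0): LHS = sin(3) ≈ 0.1411, RHS = sin(3) ≈ 0.1411 → satisfies claim

That makes 2 counterexamples.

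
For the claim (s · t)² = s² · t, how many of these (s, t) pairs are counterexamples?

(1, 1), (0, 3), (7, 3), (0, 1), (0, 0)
1

Testing each pair:
(1, 1): LHS = 1, RHS = 1 → satisfies claim
(0, 3): LHS = 0, RHS = 0 → satisfies claim
(7, 3): LHS = 441, RHS = 147 → counterexample
(0, 1): LHS = 0, RHS = 0 → satisfies claim
(0, 0): LHS = 0, RHS = 0 → satisfies claim

That makes 1 counterexample.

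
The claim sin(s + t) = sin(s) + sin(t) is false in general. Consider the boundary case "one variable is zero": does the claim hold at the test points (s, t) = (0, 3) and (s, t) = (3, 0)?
At (0, 3): LHS = sin(3) ≈ 0.1411, RHS = sin(3) ≈ 0.1411 → equal
At (3, 0): LHS = sin(3) ≈ 0.1411, RHS = sin(3) ≈ 0.1411 → equal

So the claim does hold at both of these boundary points, even though it is not an identity.

Answer: Yes, holds at both test points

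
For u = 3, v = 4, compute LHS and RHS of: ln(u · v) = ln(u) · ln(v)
LHS = ln(3 · 4) = ln(12) ≈ 2.485
RHS = ln(3) · ln(4) ≈ 1.523

LHS ≠ RHS (they differ by about 0.9619), so the equation does not hold here.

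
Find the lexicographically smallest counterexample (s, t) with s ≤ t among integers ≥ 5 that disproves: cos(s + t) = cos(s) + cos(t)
(s, t) = (5, 5)

Substituting (5, 5) into the claim:
LHS = cos(5 + 5) = cos(10) ≈ -0.8391
RHS = cos(5) + cos(5) = 2·cos(5) ≈ 0.5673

Since LHS ≠ RHS, this pair disproves the claim, and no lexicographically smaller pair (s ≤ t, integers ≥ 5) does.

For instance (6, 8) is also a counterexample (LHS = cos(14) ≈ 0.1367, RHS = cos(8) + cos(6) ≈ 0.8147), but it's lexicographically larger.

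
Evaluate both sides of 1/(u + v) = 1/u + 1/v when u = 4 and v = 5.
LHS = 1/(4 + 5) = 1/9
RHS = 1/4 + 1/5 = 9/20

LHS ≠ RHS, so the equation does not hold here.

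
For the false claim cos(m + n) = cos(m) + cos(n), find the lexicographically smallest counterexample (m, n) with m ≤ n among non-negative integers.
(m, n) = (0, 0)

Substituting (0, 0) into the claim:
LHS = cos(0 + 0) = 1
RHS = cos(0) + cos(0) = 2

Since LHS ≠ RHS, this pair disproves the claim, and no lexicographically smaller pair (m ≤ n, non-negative integers) does.

For instance (7, 7) is also a counterexample (LHS = cos(14) ≈ 0.1367, RHS = 2·cos(7) ≈ 1.508), but it's lexicographically larger.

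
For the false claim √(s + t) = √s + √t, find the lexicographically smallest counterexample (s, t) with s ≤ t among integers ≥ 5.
(s, t) = (5, 5)

Substituting (5, 5) into the claim:
LHS = √(5 + 5) = √(10) ≈ 3.162
RHS = √5 + √5 = 2·√(5) ≈ 4.472

Since LHS ≠ RHS, this pair disproves the claim, and no lexicographically smaller pair (s ≤ t, integers ≥ 5) does.

For instance (7, 12) is also a counterexample (LHS = √(19) ≈ 4.359, RHS = √(7) + 2·√(3) ≈ 6.11), but it's lexicographically larger.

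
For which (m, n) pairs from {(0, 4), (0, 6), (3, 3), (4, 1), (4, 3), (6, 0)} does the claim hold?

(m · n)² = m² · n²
Testing each pair:
(0, 4): LHS = 0, RHS = 0 → holds
(0, 6): LHS = 0, RHS = 0 → holds
(3, 3): LHS = 81, RHS = 81 → holds
(4, 1): LHS = 16, RHS = 16 → holds
(4, 3): LHS = 144, RHS = 144 → holds
(6, 0): LHS = 0, RHS = 0 → holds

Every pair satisfies the claim.

Answer: All pairs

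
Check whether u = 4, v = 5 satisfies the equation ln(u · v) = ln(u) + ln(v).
Holds

Substituting u = 4, v = 5:

LHS = ln(4 · 5) = ln(20) ≈ 2.996
RHS = ln(4) + ln(5) ≈ 2.996

LHS = RHS, so the equation holds at this point.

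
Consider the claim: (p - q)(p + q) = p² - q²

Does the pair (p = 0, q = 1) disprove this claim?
Substituting p = 0, q = 1:
LHS = (0 - 1)(0 + 1) = -1
RHS = 0² - 1² = -1

The sides agree, so this pair does not disprove the claim.

Answer: No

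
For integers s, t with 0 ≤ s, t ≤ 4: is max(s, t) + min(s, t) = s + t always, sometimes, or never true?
Always true

The identity holds for every pair in the range. For instance at (s, t) = (4, 2): both sides equal 6.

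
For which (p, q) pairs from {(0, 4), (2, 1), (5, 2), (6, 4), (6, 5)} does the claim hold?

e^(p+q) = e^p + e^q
Testing each pair:
(0, 4): LHS = e^4 ≈ 54.6, RHS = 1 + e^4 ≈ 55.6 → fails
(2, 1): LHS = e^3 ≈ 20.09, RHS = e + e^2 ≈ 10.11 → fails
(5, 2): LHS = e^7 ≈ 1097, RHS = e^2 + e^5 ≈ 155.8 → fails
(6, 4): LHS = e^10 ≈ 22026.5, RHS = e^4 + e^6 ≈ 458 → fails
(6, 5): LHS = e^11 ≈ 59874.1, RHS = e^5 + e^6 ≈ 551.8 → fails

No pair satisfies the claim.

Answer: None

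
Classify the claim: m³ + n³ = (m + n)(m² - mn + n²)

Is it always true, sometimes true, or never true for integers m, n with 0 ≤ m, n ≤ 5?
The identity holds for every pair in the range. For instance at (m, n) = (2, 1): both sides equal 9.

Answer: Always true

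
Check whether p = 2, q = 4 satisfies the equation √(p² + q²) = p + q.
Fails

Substituting p = 2, q = 4:

LHS = √(2² + 4²) = 2·√(5) ≈ 4.472
RHS = 2 + 4 = 6

LHS ≠ RHS, so the equation does not hold at this point.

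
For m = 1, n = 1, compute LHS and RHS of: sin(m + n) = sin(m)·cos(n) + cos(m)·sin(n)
LHS = sin(1 + 1) = sin(2) ≈ 0.9093
RHS = sin(1)·cos(1) + cos(1)·sin(1) = 2·sin(1)·cos(1) ≈ 0.9093

LHS = RHS: the two sides agree.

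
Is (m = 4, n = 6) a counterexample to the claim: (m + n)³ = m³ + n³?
Substituting m = 4, n = 6:
LHS = (4 + 6)³ = 1000
RHS = 4³ + 6³ = 280

Since LHS ≠ RHS, this pair disproves the claim.

Answer: Yes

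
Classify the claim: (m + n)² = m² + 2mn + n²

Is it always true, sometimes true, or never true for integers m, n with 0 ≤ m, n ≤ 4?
The identity holds for every pair in the range. For instance at (m, n) = (1, 2): both sides equal 9.

Answer: Always true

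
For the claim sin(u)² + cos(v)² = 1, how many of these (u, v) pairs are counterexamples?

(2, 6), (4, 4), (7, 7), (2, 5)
Testing each pair:
(2, 6): LHS = sin(2)² + cos(6)² ≈ 1.749, RHS = 1 → counterexample
(4, 4): LHS = cos(4)² + sin(4)² = 1, RHS = 1 → satisfies claim
(7, 7): LHS = sin(7)² + cos(7)² = 1, RHS = 1 → satisfies claim
(2, 5): LHS = cos(5)² + sin(2)² ≈ 0.9073, RHS = 1 → counterexample

That makes 2 counterexamples.

Answer: 2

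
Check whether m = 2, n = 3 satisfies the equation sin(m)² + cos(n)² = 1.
Fails

Substituting m = 2, n = 3:

LHS = sin(2)² + cos(3)² ≈ 1.807
RHS = 1

LHS ≠ RHS, so the equation does not hold at this point.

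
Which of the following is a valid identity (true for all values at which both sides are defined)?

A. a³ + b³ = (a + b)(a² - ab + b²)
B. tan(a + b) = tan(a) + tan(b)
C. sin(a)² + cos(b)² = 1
A

A: holds — e.g. at (3, 4), both sides equal 91.
B: fails at (5, 5) — LHS = tan(10) ≈ 0.6484, RHS = 2·tan(5) ≈ -6.761.
C: fails at (2, 4) — LHS = cos(4)² + sin(2)² ≈ 1.254, RHS = 1.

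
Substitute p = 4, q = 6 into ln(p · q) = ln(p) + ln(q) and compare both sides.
LHS = ln(4 · 6) = ln(24) ≈ 3.178
RHS = ln(4) + ln(6) ≈ 3.178

LHS = RHS: the two sides agree.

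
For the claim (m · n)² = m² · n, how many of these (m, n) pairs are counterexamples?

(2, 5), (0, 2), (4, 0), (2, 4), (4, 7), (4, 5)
4

Testing each pair:
(2, 5): LHS = 100, RHS = 20 → counterexample
(0, 2): LHS = 0, RHS = 0 → satisfies claim
(4, 0): LHS = 0, RHS = 0 → satisfies claim
(2, 4): LHS = 64, RHS = 16 → counterexample
(4, 7): LHS = 784, RHS = 112 → counterexample
(4, 5): LHS = 400, RHS = 80 → counterexample

That makes 4 counterexamples.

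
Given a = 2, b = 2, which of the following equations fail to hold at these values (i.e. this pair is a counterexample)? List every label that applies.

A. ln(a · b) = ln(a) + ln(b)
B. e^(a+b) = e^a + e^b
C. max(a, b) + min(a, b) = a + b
Evaluating each claim at the given values:
A. LHS = ln(4) ≈ 1.386, RHS = 2·ln(2) ≈ 1.386 → holds here (LHS = RHS)
B. LHS = e^4 ≈ 54.6, RHS = 2·e^2 ≈ 14.78 → fails here (LHS ≠ RHS)
C. LHS = 4, RHS = 4 → holds here (LHS = RHS)

Answer: B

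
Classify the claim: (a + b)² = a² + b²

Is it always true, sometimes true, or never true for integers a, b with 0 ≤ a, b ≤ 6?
Sometimes true

It holds at (a, b) = (3, 0) (both sides equal 9), but fails at (a, b) = (6, 4) (LHS = 100, RHS = 52).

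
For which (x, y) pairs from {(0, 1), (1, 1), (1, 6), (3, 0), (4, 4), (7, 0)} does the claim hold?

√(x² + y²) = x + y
Testing each pair:
(0, 1): LHS = 1, RHS = 1 → holds
(1, 1): LHS = √(2) ≈ 1.414, RHS = 2 → fails
(1, 6): LHS = √(37) ≈ 6.083, RHS = 7 → fails
(3, 0): LHS = 3, RHS = 3 → holds
(4, 4): LHS = 4·√(2) ≈ 5.657, RHS = 8 → fails
(7, 0): LHS = 7, RHS = 7 → holds

3 of 6 pairs satisfy the claim.

Answer: (0, 1), (3, 0), (7, 0)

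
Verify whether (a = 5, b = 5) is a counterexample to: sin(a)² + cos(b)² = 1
No

Substituting a = 5, b = 5:
LHS = sin(5)² + cos(5)² = 1
RHS = 1

The sides agree, so this pair does not disprove the claim.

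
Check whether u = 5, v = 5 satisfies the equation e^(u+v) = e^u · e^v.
Substituting u = 5, v = 5:

LHS = e^(5+5) = e^10 ≈ 22026.5
RHS = e^5 · e^5 = e^10 ≈ 22026.5

LHS = RHS, so the equation holds at this point.

Answer: Holds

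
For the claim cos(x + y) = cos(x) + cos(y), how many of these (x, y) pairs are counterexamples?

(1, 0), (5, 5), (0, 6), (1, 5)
4

Testing each pair:
(1, 0): LHS = cos(1) ≈ 0.5403, RHS = cos(1) + 1 ≈ 1.54 → counterexample
(5, 5): LHS = cos(10) ≈ -0.8391, RHS = 2·cos(5) ≈ 0.5673 → counterexample
(0, 6): LHS = cos(6) ≈ 0.9602, RHS = cos(6) + 1 ≈ 1.96 → counterexample
(1, 5): LHS = cos(6) ≈ 0.9602, RHS = cos(5) + cos(1) ≈ 0.824 → counterexample

That makes 4 counterexamples.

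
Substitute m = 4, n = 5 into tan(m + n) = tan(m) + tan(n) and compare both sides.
LHS = tan(4 + 5) = tan(9) ≈ -0.4523
RHS = tan(4) + tan(5) ≈ -2.223

LHS ≠ RHS (they differ by about 1.77), so the equation does not hold here.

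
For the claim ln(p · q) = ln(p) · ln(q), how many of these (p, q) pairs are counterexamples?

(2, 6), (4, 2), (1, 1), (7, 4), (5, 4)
Testing each pair:
(2, 6): LHS = ln(12) ≈ 2.485, RHS = ln(2)·ln(6) ≈ 1.242 → counterexample
(4, 2): LHS = ln(8) ≈ 2.079, RHS = ln(2)·ln(4) ≈ 0.9609 → counterexample
(1, 1): LHS = 0, RHS = 0 → satisfies claim
(7, 4): LHS = ln(28) ≈ 3.332, RHS = ln(4)·ln(7) ≈ 2.698 → counterexample
(5, 4): LHS = ln(20) ≈ 2.996, RHS = ln(4)·ln(5) ≈ 2.231 → counterexample

That makes 4 counterexamples.

Answer: 4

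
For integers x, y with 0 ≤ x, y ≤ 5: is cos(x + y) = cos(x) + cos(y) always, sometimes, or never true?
Never true

The claim fails for every pair in the range. For instance at (x, y) = (2, 4): LHS = cos(6) ≈ 0.9602, RHS = cos(4) + cos(2) ≈ -1.07.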